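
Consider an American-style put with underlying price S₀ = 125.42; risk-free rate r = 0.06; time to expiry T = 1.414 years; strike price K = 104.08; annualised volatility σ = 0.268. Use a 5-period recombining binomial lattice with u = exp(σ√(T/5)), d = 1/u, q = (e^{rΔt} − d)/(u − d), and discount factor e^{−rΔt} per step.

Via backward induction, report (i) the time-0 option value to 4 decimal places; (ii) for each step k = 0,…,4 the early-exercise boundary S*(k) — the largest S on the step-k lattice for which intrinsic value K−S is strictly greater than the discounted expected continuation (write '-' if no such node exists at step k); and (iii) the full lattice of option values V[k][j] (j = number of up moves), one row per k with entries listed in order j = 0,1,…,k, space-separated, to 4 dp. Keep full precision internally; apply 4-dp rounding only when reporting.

params: Δt=0.28280 u=1.15318 d=0.86717 q=0.52426 e^(-rΔt)=0.98318
t_5 payoffs: 42.5780 22.2937 0.0000 0.0000 0.0000 0.0000
t_4: node(4,0) S=70.9226 payoff=33.1574 vs cont=31.4062 → 33.1574 [stop]  node(4,1) S=94.3139 payoff=9.7661 vs cont=10.4275 → 10.4275 [wait]  node(4,2) S=125.4200 payoff=0.0000 vs cont=0.0000 → 0.0000 [wait]  node(4,3) S=166.7853 payoff=0.0000 vs cont=0.0000 → 0.0000 [wait]  node(4,4) S=221.7934 payoff=0.0000 vs cont=0.0000 → 0.0000 [wait]  ⇒ S*(4)=70.9226
t_3: node(3,0) S=81.7863 payoff=22.2937 vs cont=20.8835 → 22.2937 [stop]  node(3,1) S=108.7605 payoff=0.0000 vs cont=4.8773 → 4.8773 [wait]  node(3,2) S=144.6313 payoff=0.0000 vs cont=0.0000 → 0.0000 [wait]  node(3,3) S=192.3327 payoff=0.0000 vs cont=0.0000 → 0.0000 [wait]  ⇒ S*(3)=81.7863
t_2: node(2,0) S=94.3139 payoff=9.7661 vs cont=12.9414 → 12.9414 [wait]  node(2,1) S=125.4200 payoff=0.0000 vs cont=2.2813 → 2.2813 [wait]  node(2,2) S=166.7853 payoff=0.0000 vs cont=0.0000 → 0.0000 [wait]  ⇒ S*(2)=-
t_1: node(1,0) S=108.7605 payoff=0.0000 vs cont=7.2290 → 7.2290 [wait]  node(1,1) S=144.6313 payoff=0.0000 vs cont=1.0670 → 1.0670 [wait]  ⇒ S*(1)=-
t_0: node(0,0) S=125.4200 payoff=0.0000 vs cont=3.9312 → 3.9312 [wait]  ⇒ S*(0)=-

price = 3.9312
boundary = - - - 81.7863 70.9226
tree:
3.9312
7.2290 1.0670
12.9414 2.2813 0.0000
22.2937 4.8773 0.0000 0.0000
33.1574 10.4275 0.0000 0.0000 0.0000
42.5780 22.2937 0.0000 0.0000 0.0000 0.0000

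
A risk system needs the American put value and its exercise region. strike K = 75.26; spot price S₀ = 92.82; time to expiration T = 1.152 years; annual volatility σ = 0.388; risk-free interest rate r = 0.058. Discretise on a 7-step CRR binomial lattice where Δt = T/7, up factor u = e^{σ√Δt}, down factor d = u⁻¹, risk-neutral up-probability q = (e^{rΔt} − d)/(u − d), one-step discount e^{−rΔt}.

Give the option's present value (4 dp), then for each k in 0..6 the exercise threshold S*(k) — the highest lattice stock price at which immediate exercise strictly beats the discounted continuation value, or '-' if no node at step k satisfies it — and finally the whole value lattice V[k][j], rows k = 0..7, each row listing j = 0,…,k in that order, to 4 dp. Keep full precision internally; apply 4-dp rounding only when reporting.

Δt=0.16457  u=1.17047  d=0.85436  q=0.49107  discount=0.99050
step 7 (expiry): payoffs max(K−S,0) = 44.4188 33.0079 17.3750 0.0000 0.0000 0.0000 0.0000 0.0000
step 6: (k=6,j=0): S=36.0986, (K−S)⁺=39.1614, hold=38.4465 ⇒ V=39.1614 exercise | (k=6,j=1): S=49.4546, (K−S)⁺=25.8054, hold=25.0904 ⇒ V=25.8054 exercise | (k=6,j=2): S=67.7523, (K−S)⁺=7.5077, hold=8.7587 ⇒ V=8.7587 continue | (k=6,j=3): S=92.8200, (K−S)⁺=0.0000, hold=0.0000 ⇒ V=0.0000 continue | (k=6,j=4): S=127.1624, (K−S)⁺=0.0000, hold=0.0000 ⇒ V=0.0000 continue | (k=6,j=5): S=174.2112, (K−S)⁺=0.0000, hold=0.0000 ⇒ V=0.0000 continue | (k=6,j=6): S=238.6675, (K−S)⁺=0.0000, hold=0.0000 ⇒ V=0.0000 continue  boundary S*=49.4546
step 5: (k=5,j=0): S=42.2521, (K−S)⁺=33.0079, hold=32.2929 ⇒ V=33.0079 exercise | (k=5,j=1): S=57.8850, (K−S)⁺=17.3750, hold=17.2686 ⇒ V=17.3750 exercise | (k=5,j=2): S=79.3018, (K−S)⁺=0.0000, hold=4.4152 ⇒ V=4.4152 continue | (k=5,j=3): S=108.6426, (K−S)⁺=0.0000, hold=0.0000 ⇒ V=0.0000 continue | (k=5,j=4): S=148.8392, (K−S)⁺=0.0000, hold=0.0000 ⇒ V=0.0000 continue | (k=5,j=5): S=203.9082, (K−S)⁺=0.0000, hold=0.0000 ⇒ V=0.0000 continue  boundary S*=57.8850
step 4: (k=4,j=0): S=49.4546, (K−S)⁺=25.8054, hold=25.0904 ⇒ V=25.8054 exercise | (k=4,j=1): S=67.7523, (K−S)⁺=7.5077, hold=10.9062 ⇒ V=10.9062 continue | (k=4,j=2): S=92.8200, (K−S)⁺=0.0000, hold=2.2257 ⇒ V=2.2257 continue | (k=4,j=3): S=127.1624, (K−S)⁺=0.0000, hold=0.0000 ⇒ V=0.0000 continue | (k=4,j=4): S=174.2112, (K−S)⁺=0.0000, hold=0.0000 ⇒ V=0.0000 continue  boundary S*=49.4546
step 3: (k=3,j=0): S=57.8850, (K−S)⁺=17.3750, hold=18.3132 ⇒ V=18.3132 continue | (k=3,j=1): S=79.3018, (K−S)⁺=0.0000, hold=6.5803 ⇒ V=6.5803 continue | (k=3,j=2): S=108.6426, (K−S)⁺=0.0000, hold=1.1219 ⇒ V=1.1219 continue | (k=3,j=3): S=148.8392, (K−S)⁺=0.0000, hold=0.0000 ⇒ V=0.0000 continue  boundary S*=-
step 2: (k=2,j=0): S=67.7523, (K−S)⁺=7.5077, hold=12.4323 ⇒ V=12.4323 continue | (k=2,j=1): S=92.8200, (K−S)⁺=0.0000, hold=3.8628 ⇒ V=3.8628 continue | (k=2,j=2): S=127.1624, (K−S)⁺=0.0000, hold=0.5656 ⇒ V=0.5656 continue  boundary S*=-
step 1: (k=1,j=0): S=79.3018, (K−S)⁺=0.0000, hold=8.1459 ⇒ V=8.1459 continue | (k=1,j=1): S=108.6426, (K−S)⁺=0.0000, hold=2.2223 ⇒ V=2.2223 continue  boundary S*=-
step 0: (k=0,j=0): S=92.8200, (K−S)⁺=0.0000, hold=5.1873 ⇒ V=5.1873 continue  boundary S*=-

price = 5.1873
boundary = - - - - 49.4546 57.8850 49.4546
tree:
5.1873
8.1459 2.2223
12.4323 3.8628 0.5656
18.3132 6.5803 1.1219 0.0000
25.8054 10.9062 2.2257 0.0000 0.0000
33.0079 17.3750 4.4152 0.0000 0.0000 0.0000
39.1614 25.8054 8.7587 0.0000 0.0000 0.0000 0.0000
44.4188 33.0079 17.3750 0.0000 0.0000 0.0000 0.0000 0.0000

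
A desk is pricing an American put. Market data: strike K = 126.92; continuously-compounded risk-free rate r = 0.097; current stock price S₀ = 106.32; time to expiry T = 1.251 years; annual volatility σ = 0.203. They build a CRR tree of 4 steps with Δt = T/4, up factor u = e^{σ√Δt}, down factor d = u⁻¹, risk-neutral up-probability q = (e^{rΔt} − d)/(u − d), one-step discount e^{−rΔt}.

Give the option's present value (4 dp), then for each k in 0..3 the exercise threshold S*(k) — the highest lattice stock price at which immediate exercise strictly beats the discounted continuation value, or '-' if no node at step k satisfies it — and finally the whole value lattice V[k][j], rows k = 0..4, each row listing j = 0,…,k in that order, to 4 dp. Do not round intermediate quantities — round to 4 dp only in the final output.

price = 20.6000
boundary = 106.3200 94.9099 106.3200 94.9099
tree:
20.6000
32.0101 9.6167
42.1958 20.6000 2.9941
51.2883 32.0101 7.8535 0.0000
59.4050 42.1958 20.6000 0.0000 0.0000

Δt=0.31275  u=1.12022  d=0.89268  q=0.60702  discount=0.97012
step 4 (expiry): payoffs max(K−S,0) = 59.4050 42.1958 20.6000 0.0000 0.0000
step 3: (k=3,j=0): S=75.6317, (K−S)⁺=51.2883, hold=47.4957 ⇒ V=51.2883 exercise | (k=3,j=1): S=94.9099, (K−S)⁺=32.0101, hold=28.2176 ⇒ V=32.0101 exercise | (k=3,j=2): S=119.1019, (K−S)⁺=7.8181, hold=7.8535 ⇒ V=7.8535 continue | (k=3,j=3): S=149.4603, (K−S)⁺=0.0000, hold=0.0000 ⇒ V=0.0000 continue  boundary S*=94.9099
step 2: (k=2,j=0): S=84.7242, (K−S)⁺=42.1958, hold=38.4032 ⇒ V=42.1958 exercise | (k=2,j=1): S=106.3200, (K−S)⁺=20.6000, hold=16.8283 ⇒ V=20.6000 exercise | (k=2,j=2): S=133.4204, (K−S)⁺=0.0000, hold=2.9941 ⇒ V=2.9941 continue  boundary S*=106.3200
step 1: (k=1,j=0): S=94.9099, (K−S)⁺=32.0101, hold=28.2176 ⇒ V=32.0101 exercise | (k=1,j=1): S=119.1019, (K−S)⁺=7.8181, hold=9.6167 ⇒ V=9.6167 continue  boundary S*=94.9099
step 0: (k=0,j=0): S=106.3200, (K−S)⁺=20.6000, hold=17.8666 ⇒ V=20.6000 exercise  boundary S*=106.3200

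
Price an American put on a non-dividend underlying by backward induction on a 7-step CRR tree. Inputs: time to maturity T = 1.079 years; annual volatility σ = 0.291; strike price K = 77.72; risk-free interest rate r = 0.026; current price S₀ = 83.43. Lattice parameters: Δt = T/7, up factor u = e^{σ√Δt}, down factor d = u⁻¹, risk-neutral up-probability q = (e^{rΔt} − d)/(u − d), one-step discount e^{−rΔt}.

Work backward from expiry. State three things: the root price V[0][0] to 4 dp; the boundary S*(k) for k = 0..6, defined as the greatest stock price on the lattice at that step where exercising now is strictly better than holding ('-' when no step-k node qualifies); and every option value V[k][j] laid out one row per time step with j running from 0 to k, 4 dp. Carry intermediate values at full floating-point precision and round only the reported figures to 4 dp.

price = 6.4036
boundary = - - - - 52.8263 59.2200 66.3875
tree:
6.4036
9.4742 3.2475
13.6000 5.2407 1.1914
18.8176 8.2594 2.1292 0.2213
24.8937 12.6229 3.7675 0.4347 0.0000
30.5971 18.5000 6.5851 0.8542 0.0000 0.0000
35.6847 24.8937 11.3325 1.6783 0.0000 0.0000 0.0000
40.2230 30.5971 18.5000 3.2975 0.0000 0.0000 0.0000 0.0000

Δt=0.15414  u=1.12103  d=0.89204  q=0.48900  discount=0.99600
step 7 (expiry): payoffs max(K−S,0) = 40.2230 30.5971 18.5000 3.2975 0.0000 0.0000 0.0000 0.0000
step 6: (k=6,j=0): S=42.0353, (K−S)⁺=35.6847, hold=35.3738 ⇒ V=35.6847 exercise | (k=6,j=1): S=52.8263, (K−S)⁺=24.8937, hold=24.5828 ⇒ V=24.8937 exercise | (k=6,j=2): S=66.3875, (K−S)⁺=11.3325, hold=11.0216 ⇒ V=11.3325 exercise | (k=6,j=3): S=83.4300, (K−S)⁺=0.0000, hold=1.6783 ⇒ V=1.6783 continue | (k=6,j=4): S=104.8475, (K−S)⁺=0.0000, hold=0.0000 ⇒ V=0.0000 continue | (k=6,j=5): S=131.7632, (K−S)⁺=0.0000, hold=0.0000 ⇒ V=0.0000 continue | (k=6,j=6): S=165.5885, (K−S)⁺=0.0000, hold=0.0000 ⇒ V=0.0000 continue  boundary S*=66.3875
step 5: (k=5,j=0): S=47.1229, (K−S)⁺=30.5971, hold=30.2862 ⇒ V=30.5971 exercise | (k=5,j=1): S=59.2200, (K−S)⁺=18.5000, hold=18.1892 ⇒ V=18.5000 exercise | (k=5,j=2): S=74.4225, (K−S)⁺=3.2975, hold=6.5851 ⇒ V=6.5851 continue | (k=5,j=3): S=93.5277, (K−S)⁺=0.0000, hold=0.8542 ⇒ V=0.8542 continue | (k=5,j=4): S=117.5374, (K−S)⁺=0.0000, hold=0.0000 ⇒ V=0.0000 continue | (k=5,j=5): S=147.7107, (K−S)⁺=0.0000, hold=0.0000 ⇒ V=0.0000 continue  boundary S*=59.2200
step 4: (k=4,j=0): S=52.8263, (K−S)⁺=24.8937, hold=24.5828 ⇒ V=24.8937 exercise | (k=4,j=1): S=66.3875, (K−S)⁺=11.3325, hold=12.6229 ⇒ V=12.6229 continue | (k=4,j=2): S=83.4300, (K−S)⁺=0.0000, hold=3.7675 ⇒ V=3.7675 continue | (k=4,j=3): S=104.8475, (K−S)⁺=0.0000, hold=0.4347 ⇒ V=0.4347 continue | (k=4,j=4): S=131.7632, (K−S)⁺=0.0000, hold=0.0000 ⇒ V=0.0000 continue  boundary S*=52.8263
step 3: (k=3,j=0): S=59.2200, (K−S)⁺=18.5000, hold=18.8176 ⇒ V=18.8176 continue | (k=3,j=1): S=74.4225, (K−S)⁺=3.2975, hold=8.2594 ⇒ V=8.2594 continue | (k=3,j=2): S=93.5277, (K−S)⁺=0.0000, hold=2.1292 ⇒ V=2.1292 continue | (k=3,j=3): S=117.5374, (K−S)⁺=0.0000, hold=0.2213 ⇒ V=0.2213 continue  boundary S*=-
step 2: (k=2,j=0): S=66.3875, (K−S)⁺=11.3325, hold=13.6000 ⇒ V=13.6000 continue | (k=2,j=1): S=83.4300, (K−S)⁺=0.0000, hold=5.2407 ⇒ V=5.2407 continue | (k=2,j=2): S=104.8475, (K−S)⁺=0.0000, hold=1.1914 ⇒ V=1.1914 continue  boundary S*=-
step 1: (k=1,j=0): S=74.4225, (K−S)⁺=3.2975, hold=9.4742 ⇒ V=9.4742 continue | (k=1,j=1): S=93.5277, (K−S)⁺=0.0000, hold=3.2475 ⇒ V=3.2475 continue  boundary S*=-
step 0: (k=0,j=0): S=83.4300, (K−S)⁺=0.0000, hold=6.4036 ⇒ V=6.4036 continue  boundary S*=-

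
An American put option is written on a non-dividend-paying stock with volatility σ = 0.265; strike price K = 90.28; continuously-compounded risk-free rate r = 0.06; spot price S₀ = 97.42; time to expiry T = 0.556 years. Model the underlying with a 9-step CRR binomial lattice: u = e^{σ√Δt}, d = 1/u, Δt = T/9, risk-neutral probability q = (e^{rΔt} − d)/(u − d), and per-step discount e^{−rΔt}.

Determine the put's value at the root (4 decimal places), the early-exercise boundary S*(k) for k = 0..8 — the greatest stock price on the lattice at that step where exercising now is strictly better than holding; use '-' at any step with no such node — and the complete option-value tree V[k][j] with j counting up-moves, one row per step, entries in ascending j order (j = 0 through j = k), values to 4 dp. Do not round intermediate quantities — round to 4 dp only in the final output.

price = 3.3617
boundary = - - - - 74.8561 70.0845 74.8561 79.9525 74.8561
tree:
3.3617
5.1588 1.6713
7.6961 2.7749 0.6304
11.1077 4.4965 1.1523 0.1369
15.4239 7.0696 2.0738 0.2814 0.0000
20.1955 10.7002 3.6566 0.5785 0.0000 0.0000
24.6630 15.4239 6.2702 1.1890 0.0000 0.0000 0.0000
28.8457 20.1955 10.3275 2.4442 0.0000 0.0000 0.0000 0.0000
32.7617 24.6630 15.4239 5.0241 0.0000 0.0000 0.0000 0.0000 0.0000
36.4282 28.8457 20.1955 10.3275 0.0000 0.0000 0.0000 0.0000 0.0000 0.0000

params: Δt=0.06178 u=1.06808 d=0.93626 q=0.51171 e^(-rΔt)=0.99630
t_9 payoffs: 36.4282 28.8457 20.1955 10.3275 0.0000 0.0000 0.0000 0.0000 0.0000 0.0000
t_8: node(8,0) S=57.5183 payoff=32.7617 vs cont=32.4277 → 32.7617 [stop]  node(8,1) S=65.6170 payoff=24.6630 vs cont=24.3290 → 24.6630 [stop]  node(8,2) S=74.8561 payoff=15.4239 vs cont=15.0899 → 15.4239 [stop]  node(8,3) S=85.3960 payoff=4.8840 vs cont=5.0241 → 5.0241 [wait]  node(8,4) S=97.4200 payoff=0.0000 vs cont=0.0000 → 0.0000 [wait]  node(8,5) S=111.1370 payoff=0.0000 vs cont=0.0000 → 0.0000 [wait]  node(8,6) S=126.7854 payoff=0.0000 vs cont=0.0000 → 0.0000 [wait]  node(8,7) S=144.6371 payoff=0.0000 vs cont=0.0000 → 0.0000 [wait]  node(8,8) S=165.0025 payoff=0.0000 vs cont=0.0000 → 0.0000 [wait]  ⇒ S*(8)=74.8561
t_7: node(7,0) S=61.4343 payoff=28.8457 vs cont=28.5117 → 28.8457 [stop]  node(7,1) S=70.0845 payoff=20.1955 vs cont=19.8615 → 20.1955 [stop]  node(7,2) S=79.9525 payoff=10.3275 vs cont=10.0649 → 10.3275 [stop]  node(7,3) S=91.2101 payoff=0.0000 vs cont=2.4442 → 2.4442 [wait]  node(7,4) S=104.0527 payoff=0.0000 vs cont=0.0000 → 0.0000 [wait]  node(7,5) S=118.7036 payoff=0.0000 vs cont=0.0000 → 0.0000 [wait]  node(7,6) S=135.4174 payoff=0.0000 vs cont=0.0000 → 0.0000 [wait]  node(7,7) S=154.4846 payoff=0.0000 vs cont=0.0000 → 0.0000 [wait]  ⇒ S*(7)=79.9525
t_6: node(6,0) S=65.6170 payoff=24.6630 vs cont=24.3290 → 24.6630 [stop]  node(6,1) S=74.8561 payoff=15.4239 vs cont=15.0899 → 15.4239 [stop]  node(6,2) S=85.3960 payoff=4.8840 vs cont=6.2702 → 6.2702 [wait]  node(6,3) S=97.4200 payoff=0.0000 vs cont=1.1890 → 1.1890 [wait]  node(6,4) S=111.1370 payoff=0.0000 vs cont=0.0000 → 0.0000 [wait]  node(6,5) S=126.7854 payoff=0.0000 vs cont=0.0000 → 0.0000 [wait]  node(6,6) S=144.6371 payoff=0.0000 vs cont=0.0000 → 0.0000 [wait]  ⇒ S*(6)=74.8561
t_5: node(5,0) S=70.0845 payoff=20.1955 vs cont=19.8615 → 20.1955 [stop]  node(5,1) S=79.9525 payoff=10.3275 vs cont=10.7002 → 10.7002 [wait]  node(5,2) S=91.2101 payoff=0.0000 vs cont=3.6566 → 3.6566 [wait]  node(5,3) S=104.0527 payoff=0.0000 vs cont=0.5785 → 0.5785 [wait]  node(5,4) S=118.7036 payoff=0.0000 vs cont=0.0000 → 0.0000 [wait]  node(5,5) S=135.4174 payoff=0.0000 vs cont=0.0000 → 0.0000 [wait]  ⇒ S*(5)=70.0845
t_4: node(4,0) S=74.8561 payoff=15.4239 vs cont=15.2799 → 15.4239 [stop]  node(4,1) S=85.3960 payoff=4.8840 vs cont=7.0696 → 7.0696 [wait]  node(4,2) S=97.4200 payoff=0.0000 vs cont=2.0738 → 2.0738 [wait]  node(4,3) S=111.1370 payoff=0.0000 vs cont=0.2814 → 0.2814 [wait]  node(4,4) S=126.7854 payoff=0.0000 vs cont=0.0000 → 0.0000 [wait]  ⇒ S*(4)=74.8561
t_3: node(3,0) S=79.9525 payoff=10.3275 vs cont=11.1077 → 11.1077 [wait]  node(3,1) S=91.2101 payoff=0.0000 vs cont=4.4965 → 4.4965 [wait]  node(3,2) S=104.0527 payoff=0.0000 vs cont=1.1523 → 1.1523 [wait]  node(3,3) S=118.7036 payoff=0.0000 vs cont=0.1369 → 0.1369 [wait]  ⇒ S*(3)=-
t_2: node(2,0) S=85.3960 payoff=4.8840 vs cont=7.6961 → 7.6961 [wait]  node(2,1) S=97.4200 payoff=0.0000 vs cont=2.7749 → 2.7749 [wait]  node(2,2) S=111.1370 payoff=0.0000 vs cont=0.6304 → 0.6304 [wait]  ⇒ S*(2)=-
t_1: node(1,0) S=91.2101 payoff=0.0000 vs cont=5.1588 → 5.1588 [wait]  node(1,1) S=104.0527 payoff=0.0000 vs cont=1.6713 → 1.6713 [wait]  ⇒ S*(1)=-
t_0: node(0,0) S=97.4200 payoff=0.0000 vs cont=3.3617 → 3.3617 [wait]  ⇒ S*(0)=-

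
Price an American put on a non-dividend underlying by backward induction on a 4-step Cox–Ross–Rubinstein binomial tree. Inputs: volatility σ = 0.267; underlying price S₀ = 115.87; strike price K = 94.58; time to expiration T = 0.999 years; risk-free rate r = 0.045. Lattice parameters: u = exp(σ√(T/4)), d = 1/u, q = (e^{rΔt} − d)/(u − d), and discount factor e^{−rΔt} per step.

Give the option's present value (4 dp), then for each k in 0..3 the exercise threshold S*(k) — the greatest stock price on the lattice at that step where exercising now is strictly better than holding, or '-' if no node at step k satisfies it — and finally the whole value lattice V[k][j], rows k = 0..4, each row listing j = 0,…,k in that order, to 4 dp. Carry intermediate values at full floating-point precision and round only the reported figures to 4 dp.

Δt=0.24975  u=1.14274  d=0.87509  q=0.50892  discount=0.98882
step 4 (expiry): payoffs max(K−S,0) = 26.6325 5.8496 0.0000 0.0000 0.0000
step 3: (k=3,j=0): S=77.6467, (K−S)⁺=16.9333, hold=15.8763 ⇒ V=16.9333 exercise | (k=3,j=1): S=101.3962, (K−S)⁺=0.0000, hold=2.8405 ⇒ V=2.8405 continue | (k=3,j=2): S=132.4099, (K−S)⁺=0.0000, hold=0.0000 ⇒ V=0.0000 continue | (k=3,j=3): S=172.9095, (K−S)⁺=0.0000, hold=0.0000 ⇒ V=0.0000 continue  boundary S*=77.6467
step 2: (k=2,j=0): S=88.7304, (K−S)⁺=5.8496, hold=9.6522 ⇒ V=9.6522 continue | (k=2,j=1): S=115.8700, (K−S)⁺=0.0000, hold=1.3794 ⇒ V=1.3794 continue | (k=2,j=2): S=151.3107, (K−S)⁺=0.0000, hold=0.0000 ⇒ V=0.0000 continue  boundary S*=-
step 1: (k=1,j=0): S=101.3962, (K−S)⁺=0.0000, hold=5.3812 ⇒ V=5.3812 continue | (k=1,j=1): S=132.4099, (K−S)⁺=0.0000, hold=0.6698 ⇒ V=0.6698 continue  boundary S*=-
step 0: (k=0,j=0): S=115.8700, (K−S)⁺=0.0000, hold=2.9501 ⇒ V=2.9501 continue  boundary S*=-

price = 2.9501
boundary = - - - 77.6467
tree:
2.9501
5.3812 0.6698
9.6522 1.3794 0.0000
16.9333 2.8405 0.0000 0.0000
26.6325 5.8496 0.0000 0.0000 0.0000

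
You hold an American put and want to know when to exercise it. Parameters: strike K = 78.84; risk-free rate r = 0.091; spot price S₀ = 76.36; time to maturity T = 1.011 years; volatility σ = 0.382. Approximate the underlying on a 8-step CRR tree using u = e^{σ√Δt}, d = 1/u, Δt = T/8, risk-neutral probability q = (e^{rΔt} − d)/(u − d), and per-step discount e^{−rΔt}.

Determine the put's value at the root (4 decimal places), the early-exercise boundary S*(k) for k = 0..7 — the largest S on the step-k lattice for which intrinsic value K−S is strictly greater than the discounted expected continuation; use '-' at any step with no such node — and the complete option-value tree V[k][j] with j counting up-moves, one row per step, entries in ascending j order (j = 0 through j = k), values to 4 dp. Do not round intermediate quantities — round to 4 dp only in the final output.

price = 10.1804
boundary = - - - 50.8085 58.1987 50.8085 58.1987 66.6637
tree:
10.1804
14.7692 5.9776
20.7337 9.3413 2.8631
28.0315 14.1532 4.9039 0.9561
34.4832 20.6413 8.2053 1.8251 0.1382
40.1157 28.0315 13.3065 3.4624 0.2844 0.0000
45.0329 34.4832 20.6413 6.5212 0.5853 0.0000 0.0000
49.3258 40.1157 28.0315 12.1763 1.2048 0.0000 0.0000 0.0000
53.0735 45.0329 34.4832 20.6413 2.4800 0.0000 0.0000 0.0000 0.0000

Δt=0.12637, u=1.14545, d=0.87302, q=0.50856, disc=e^(-rΔt)=0.98857
k=8 terminal: V=max(K-S,0) → 53.0735 45.0329 34.4832 20.6413 2.4800 0.0000 0.0000 0.0000 0.0000
k=7: j=0 S=29.5142 intr=49.3258 cont=48.4243 V=49.3258[EX]; j=1 S=38.7243 intr=40.1157 cont=39.2142 V=40.1157[EX]; j=2 S=50.8085 intr=28.0315 cont=27.1300 V=28.0315[EX]; j=3 S=66.6637 intr=12.1763 cont=11.2748 V=12.1763[EX]; j=4 S=87.4666 intr=0.0000 cont=1.2048 V=1.2048[hold]; j=5 S=114.7612 intr=0.0000 cont=0.0000 V=0.0000[hold]; j=6 S=150.5733 intr=0.0000 cont=0.0000 V=0.0000[hold]; j=7 S=197.5608 intr=0.0000 cont=0.0000 V=0.0000[hold]  S*(7)=66.6637
k=6: j=0 S=33.8071 intr=45.0329 cont=44.1315 V=45.0329[EX]; j=1 S=44.3568 intr=34.4832 cont=33.5817 V=34.4832[EX]; j=2 S=58.1987 intr=20.6413 cont=19.7398 V=20.6413[EX]; j=3 S=76.3600 intr=2.4800 cont=6.5212 V=6.5212[hold]; j=4 S=100.1887 intr=0.0000 cont=0.5853 V=0.5853[hold]; j=5 S=131.4533 intr=0.0000 cont=0.0000 V=0.0000[hold]; j=6 S=172.4743 intr=0.0000 cont=0.0000 V=0.0000[hold]  S*(6)=58.1987
k=5: j=0 S=38.7243 intr=40.1157 cont=39.2142 V=40.1157[EX]; j=1 S=50.8085 intr=28.0315 cont=27.1300 V=28.0315[EX]; j=2 S=66.6637 intr=12.1763 cont=13.3065 V=13.3065[hold]; j=3 S=87.4666 intr=0.0000 cont=3.4624 V=3.4624[hold]; j=4 S=114.7612 intr=0.0000 cont=0.2844 V=0.2844[hold]; j=5 S=150.5733 intr=0.0000 cont=0.0000 V=0.0000[hold]  S*(5)=50.8085
k=4: j=0 S=44.3568 intr=34.4832 cont=33.5817 V=34.4832[EX]; j=1 S=58.1987 intr=20.6413 cont=20.3081 V=20.6413[EX]; j=2 S=76.3600 intr=2.4800 cont=8.2053 V=8.2053[hold]; j=3 S=100.1887 intr=0.0000 cont=1.8251 V=1.8251[hold]; j=4 S=131.4533 intr=0.0000 cont=0.1382 V=0.1382[hold]  S*(4)=58.1987
k=3: j=0 S=50.8085 intr=28.0315 cont=27.1300 V=28.0315[EX]; j=1 S=66.6637 intr=12.1763 cont=14.1532 V=14.1532[hold]; j=2 S=87.4666 intr=0.0000 cont=4.9039 V=4.9039[hold]; j=3 S=114.7612 intr=0.0000 cont=0.9561 V=0.9561[hold]  S*(3)=50.8085
k=2: j=0 S=58.1987 intr=20.6413 cont=20.7337 V=20.7337[hold]; j=1 S=76.3600 intr=2.4800 cont=9.3413 V=9.3413[hold]; j=2 S=100.1887 intr=0.0000 cont=2.8631 V=2.8631[hold]  S*(2)=-
k=1: j=0 S=66.6637 intr=12.1763 cont=14.7692 V=14.7692[hold]; j=1 S=87.4666 intr=0.0000 cont=5.9776 V=5.9776[hold]  S*(1)=-
k=0: j=0 S=76.3600 intr=2.4800 cont=10.1804 V=10.1804[hold]  S*(0)=-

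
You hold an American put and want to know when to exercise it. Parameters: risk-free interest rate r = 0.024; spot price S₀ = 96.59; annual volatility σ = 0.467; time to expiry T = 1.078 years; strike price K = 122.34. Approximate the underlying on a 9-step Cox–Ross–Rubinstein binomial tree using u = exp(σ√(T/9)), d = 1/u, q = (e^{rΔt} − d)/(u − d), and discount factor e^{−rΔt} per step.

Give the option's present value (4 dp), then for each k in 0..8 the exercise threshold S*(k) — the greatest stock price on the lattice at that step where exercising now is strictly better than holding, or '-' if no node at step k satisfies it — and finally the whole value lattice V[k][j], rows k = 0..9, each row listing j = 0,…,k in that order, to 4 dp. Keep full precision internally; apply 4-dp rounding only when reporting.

price = 34.7026
boundary = - - - 59.4779 50.6015 59.4779 69.9113 82.1750 96.5900
tree:
34.7026
43.5349 24.8978
53.0915 32.9629 15.9029
62.8621 42.3353 22.5348 8.4782
71.7385 52.5526 31.0064 13.0644 3.3285
79.2902 62.8621 41.1819 19.6554 5.6688 0.6945
85.7149 71.7385 52.4287 28.6784 9.5419 1.3105 0.0000
91.1808 79.2902 62.8621 40.1650 15.8259 2.4730 0.0000 0.0000
95.8310 85.7149 71.7385 52.4287 25.7500 4.6667 0.0000 0.0000 0.0000
99.7871 91.1808 79.2902 62.8621 40.1650 8.8064 0.0000 0.0000 0.0000 0.0000

params: Δt=0.11978 u=1.17542 d=0.85076 q=0.46855 e^(-rΔt)=0.99713
t_9 payoffs: 99.7871 91.1808 79.2902 62.8621 40.1650 8.8064 0.0000 0.0000 0.0000 0.0000
t_8: node(8,0) S=26.5090 payoff=95.8310 vs cont=95.4798 → 95.8310 [stop]  node(8,1) S=36.6251 payoff=85.7149 vs cont=85.3637 → 85.7149 [stop]  node(8,2) S=50.6015 payoff=71.7385 vs cont=71.3874 → 71.7385 [stop]  node(8,3) S=69.9113 payoff=52.4287 vs cont=52.0775 → 52.4287 [stop]  node(8,4) S=96.5900 payoff=25.7500 vs cont=25.3988 → 25.7500 [stop]  node(8,5) S=133.4494 payoff=0.0000 vs cont=4.6667 → 4.6667 [wait]  node(8,6) S=184.3747 payoff=0.0000 vs cont=0.0000 → 0.0000 [wait]  node(8,7) S=254.7334 payoff=0.0000 vs cont=0.0000 → 0.0000 [wait]  node(8,8) S=351.9414 payoff=0.0000 vs cont=0.0000 → 0.0000 [wait]  ⇒ S*(8)=96.5900
t_7: node(7,0) S=31.1592 payoff=91.1808 vs cont=90.8296 → 91.1808 [stop]  node(7,1) S=43.0498 payoff=79.2902 vs cont=78.9391 → 79.2902 [stop]  node(7,2) S=59.4779 payoff=62.8621 vs cont=62.5110 → 62.8621 [stop]  node(7,3) S=82.1750 payoff=40.1650 vs cont=39.8138 → 40.1650 [stop]  node(7,4) S=113.5336 payoff=8.8064 vs cont=15.8259 → 15.8259 [wait]  node(7,5) S=156.8588 payoff=0.0000 vs cont=2.4730 → 2.4730 [wait]  node(7,6) S=216.7173 payoff=0.0000 vs cont=0.0000 → 0.0000 [wait]  node(7,7) S=299.4181 payoff=0.0000 vs cont=0.0000 → 0.0000 [wait]  ⇒ S*(7)=82.1750
t_6: node(6,0) S=36.6251 payoff=85.7149 vs cont=85.3637 → 85.7149 [stop]  node(6,1) S=50.6015 payoff=71.7385 vs cont=71.3874 → 71.7385 [stop]  node(6,2) S=69.9113 payoff=52.4287 vs cont=52.0775 → 52.4287 [stop]  node(6,3) S=96.5900 payoff=25.7500 vs cont=28.6784 → 28.6784 [wait]  node(6,4) S=133.4494 payoff=0.0000 vs cont=9.5419 → 9.5419 [wait]  node(6,5) S=184.3747 payoff=0.0000 vs cont=1.3105 → 1.3105 [wait]  node(6,6) S=254.7334 payoff=0.0000 vs cont=0.0000 → 0.0000 [wait]  ⇒ S*(6)=69.9113
t_5: node(5,0) S=43.0498 payoff=79.2902 vs cont=78.9391 → 79.2902 [stop]  node(5,1) S=59.4779 payoff=62.8621 vs cont=62.5110 → 62.8621 [stop]  node(5,2) S=82.1750 payoff=40.1650 vs cont=41.1819 → 41.1819 [wait]  node(5,3) S=113.5336 payoff=8.8064 vs cont=19.6554 → 19.6554 [wait]  node(5,4) S=156.8588 payoff=0.0000 vs cont=5.6688 → 5.6688 [wait]  node(5,5) S=216.7173 payoff=0.0000 vs cont=0.6945 → 0.6945 [wait]  ⇒ S*(5)=59.4779
t_4: node(4,0) S=50.6015 payoff=71.7385 vs cont=71.3874 → 71.7385 [stop]  node(4,1) S=69.9113 payoff=52.4287 vs cont=52.5526 → 52.5526 [wait]  node(4,2) S=96.5900 payoff=25.7500 vs cont=31.0064 → 31.0064 [wait]  node(4,3) S=133.4494 payoff=0.0000 vs cont=13.0644 → 13.0644 [wait]  node(4,4) S=184.3747 payoff=0.0000 vs cont=3.3285 → 3.3285 [wait]  ⇒ S*(4)=50.6015
t_3: node(3,0) S=59.4779 payoff=62.8621 vs cont=62.5689 → 62.8621 [stop]  node(3,1) S=82.1750 payoff=40.1650 vs cont=42.3353 → 42.3353 [wait]  node(3,2) S=113.5336 payoff=8.8064 vs cont=22.5348 → 22.5348 [wait]  node(3,3) S=156.8588 payoff=0.0000 vs cont=8.4782 → 8.4782 [wait]  ⇒ S*(3)=59.4779
t_2: node(2,0) S=69.9113 payoff=52.4287 vs cont=53.0915 → 53.0915 [wait]  node(2,1) S=96.5900 payoff=25.7500 vs cont=32.9629 → 32.9629 [wait]  node(2,2) S=133.4494 payoff=0.0000 vs cont=15.9029 → 15.9029 [wait]  ⇒ S*(2)=-
t_1: node(1,0) S=82.1750 payoff=40.1650 vs cont=43.5349 → 43.5349 [wait]  node(1,1) S=113.5336 payoff=8.8064 vs cont=24.8978 → 24.8978 [wait]  ⇒ S*(1)=-
t_0: node(0,0) S=96.5900 payoff=25.7500 vs cont=34.7026 → 34.7026 [wait]  ⇒ S*(0)=-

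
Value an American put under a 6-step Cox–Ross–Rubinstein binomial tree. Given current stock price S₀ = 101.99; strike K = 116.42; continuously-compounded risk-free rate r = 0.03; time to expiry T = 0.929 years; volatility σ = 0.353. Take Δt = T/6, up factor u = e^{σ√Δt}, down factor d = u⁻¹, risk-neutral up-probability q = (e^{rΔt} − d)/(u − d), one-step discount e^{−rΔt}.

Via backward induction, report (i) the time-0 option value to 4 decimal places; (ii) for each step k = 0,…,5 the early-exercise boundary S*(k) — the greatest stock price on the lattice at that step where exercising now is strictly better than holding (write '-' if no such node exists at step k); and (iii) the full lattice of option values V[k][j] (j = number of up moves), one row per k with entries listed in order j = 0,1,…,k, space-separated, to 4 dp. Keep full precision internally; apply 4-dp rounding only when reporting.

price = 21.8902
boundary = - - 77.2519 67.2334 77.2519 88.7633
tree:
21.8902
29.8446 13.5545
39.1681 20.1144 6.6365
49.1866 28.7477 11.0320 1.9775
57.9058 39.1681 17.8283 3.8356 0.0000
65.4943 49.1866 27.6567 7.4396 0.0000 0.0000
72.0987 57.9058 39.1681 14.4300 0.0000 0.0000 0.0000

Δt=0.15483, u=1.14901, d=0.87031, q=0.48204, disc=e^(-rΔt)=0.99537
k=6 terminal: V=max(K-S,0) → 72.0987 57.9058 39.1681 14.4300 0.0000 0.0000 0.0000
k=5: j=0 S=50.9257 intr=65.4943 cont=64.9548 V=65.4943[EX]; j=1 S=67.2334 intr=49.1866 cont=48.6471 V=49.1866[EX]; j=2 S=88.7633 intr=27.6567 cont=27.1172 V=27.6567[EX]; j=3 S=117.1876 intr=0.0000 cont=7.4396 V=7.4396[hold]; j=4 S=154.7142 intr=0.0000 cont=0.0000 V=0.0000[hold]; j=5 S=204.2577 intr=0.0000 cont=0.0000 V=0.0000[hold]  S*(5)=88.7633
k=4: j=0 S=58.5142 intr=57.9058 cont=57.3663 V=57.9058[EX]; j=1 S=77.2519 intr=39.1681 cont=38.6286 V=39.1681[EX]; j=2 S=101.9900 intr=14.4300 cont=17.8283 V=17.8283[hold]; j=3 S=134.6499 intr=0.0000 cont=3.8356 V=3.8356[hold]; j=4 S=177.7683 intr=0.0000 cont=0.0000 V=0.0000[hold]  S*(4)=77.2519
k=3: j=0 S=67.2334 intr=49.1866 cont=48.6471 V=49.1866[EX]; j=1 S=88.7633 intr=27.6567 cont=28.7477 V=28.7477[hold]; j=2 S=117.1876 intr=0.0000 cont=11.0320 V=11.0320[hold]; j=3 S=154.7142 intr=0.0000 cont=1.9775 V=1.9775[hold]  S*(3)=67.2334
k=2: j=0 S=77.2519 intr=39.1681 cont=39.1520 V=39.1681[EX]; j=1 S=101.9900 intr=14.4300 cont=20.1144 V=20.1144[hold]; j=2 S=134.6499 intr=0.0000 cont=6.6365 V=6.6365[hold]  S*(2)=77.2519
k=1: j=0 S=88.7633 intr=27.6567 cont=29.8446 V=29.8446[hold]; j=1 S=117.1876 intr=0.0000 cont=13.5545 V=13.5545[hold]  S*(1)=-
k=0: j=0 S=101.9900 intr=14.4300 cont=21.8902 V=21.8902[hold]  S*(0)=-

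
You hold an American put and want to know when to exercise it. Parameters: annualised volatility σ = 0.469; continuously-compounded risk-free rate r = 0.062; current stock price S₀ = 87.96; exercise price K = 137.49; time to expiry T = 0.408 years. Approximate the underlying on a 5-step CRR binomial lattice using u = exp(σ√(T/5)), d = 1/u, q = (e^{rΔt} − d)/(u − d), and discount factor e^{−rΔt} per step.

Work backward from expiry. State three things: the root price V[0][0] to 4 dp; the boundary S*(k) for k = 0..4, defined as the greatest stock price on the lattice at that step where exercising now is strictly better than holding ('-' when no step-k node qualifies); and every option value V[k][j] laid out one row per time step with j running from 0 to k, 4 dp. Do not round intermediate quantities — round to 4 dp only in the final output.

params: Δt=0.08160 u=1.14336 d=0.87461 q=0.48543 e^(-rΔt)=0.99495
t_5 payoffs: 92.4741 78.6417 60.5590 36.9199 6.0170 0.0000
t_4: node(4,0) S=51.4695 payoff=86.0205 vs cont=85.3267 → 86.0205 [stop]  node(4,1) S=67.2849 payoff=70.2051 vs cont=69.5113 → 70.2051 [stop]  node(4,2) S=87.9600 payoff=49.5300 vs cont=48.8362 → 49.5300 [stop]  node(4,3) S=114.9881 payoff=22.5019 vs cont=21.8081 → 22.5019 [stop]  node(4,4) S=150.3213 payoff=0.0000 vs cont=3.0805 → 3.0805 [wait]  ⇒ S*(4)=114.9881
t_3: node(3,0) S=58.8483 payoff=78.6417 vs cont=77.9479 → 78.6417 [stop]  node(3,1) S=76.9310 payoff=60.5590 vs cont=59.8652 → 60.5590 [stop]  node(3,2) S=100.5701 payoff=36.9199 vs cont=36.2260 → 36.9199 [stop]  node(3,3) S=131.4730 payoff=6.0170 vs cont=13.0082 → 13.0082 [wait]  ⇒ S*(3)=100.5701
t_2: node(2,0) S=67.2849 payoff=70.2051 vs cont=69.5113 → 70.2051 [stop]  node(2,1) S=87.9600 payoff=49.5300 vs cont=48.8362 → 49.5300 [stop]  node(2,2) S=114.9881 payoff=22.5019 vs cont=25.1847 → 25.1847 [wait]  ⇒ S*(2)=87.9600
t_1: node(1,0) S=76.9310 payoff=60.5590 vs cont=59.8652 → 60.5590 [stop]  node(1,1) S=100.5701 payoff=36.9199 vs cont=37.5218 → 37.5218 [wait]  ⇒ S*(1)=76.9310
t_0: node(0,0) S=87.9600 payoff=49.5300 vs cont=49.1269 → 49.5300 [stop]  ⇒ S*(0)=87.9600

price = 49.5300
boundary = 87.9600 76.9310 87.9600 100.5701 114.9881
tree:
49.5300
60.5590 37.5218
70.2051 49.5300 25.1847
78.6417 60.5590 36.9199 13.0082
86.0205 70.2051 49.5300 22.5019 3.0805
92.4741 78.6417 60.5590 36.9199 6.0170 0.0000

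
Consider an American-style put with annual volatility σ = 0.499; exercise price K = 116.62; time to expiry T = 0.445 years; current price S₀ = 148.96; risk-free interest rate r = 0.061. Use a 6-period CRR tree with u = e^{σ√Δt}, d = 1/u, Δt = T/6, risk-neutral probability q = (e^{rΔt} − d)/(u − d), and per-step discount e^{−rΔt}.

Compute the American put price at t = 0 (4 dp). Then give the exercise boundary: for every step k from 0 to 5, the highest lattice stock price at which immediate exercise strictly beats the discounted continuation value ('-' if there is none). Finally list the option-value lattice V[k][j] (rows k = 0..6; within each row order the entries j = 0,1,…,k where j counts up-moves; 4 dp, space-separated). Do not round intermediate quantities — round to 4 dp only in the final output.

price = 4.9933
boundary = - - - - 86.4958 99.0863
tree:
4.9933
8.1537 1.6534
13.0282 3.0066 0.2187
20.2212 5.4423 0.4247 0.0000
30.1242 9.7987 0.8248 0.0000 0.0000
41.1149 17.5337 1.6017 0.0000 0.0000 0.0000
50.7090 30.1242 3.1105 0.0000 0.0000 0.0000 0.0000

Δt=0.07417, u=1.14556, d=0.87293, q=0.48271, disc=e^(-rΔt)=0.99549
k=6 terminal: V=max(K-S,0) → 50.7090 30.1242 3.1105 0.0000 0.0000 0.0000 0.0000
k=5: j=0 S=75.5051 intr=41.1149 cont=40.5885 V=41.1149[EX]; j=1 S=99.0863 intr=17.5337 cont=17.0073 V=17.5337[EX]; j=2 S=130.0322 intr=0.0000 cont=1.6017 V=1.6017[hold]; j=3 S=170.6429 intr=0.0000 cont=0.0000 V=0.0000[hold]; j=4 S=223.9369 intr=0.0000 cont=0.0000 V=0.0000[hold]; j=5 S=293.8752 intr=0.0000 cont=0.0000 V=0.0000[hold]  S*(5)=99.0863
k=4: j=0 S=86.4958 intr=30.1242 cont=29.5978 V=30.1242[EX]; j=1 S=113.5095 intr=3.1105 cont=9.7987 V=9.7987[hold]; j=2 S=148.9600 intr=0.0000 cont=0.8248 V=0.8248[hold]; j=3 S=195.4821 intr=0.0000 cont=0.0000 V=0.0000[hold]; j=4 S=256.5336 intr=0.0000 cont=0.0000 V=0.0000[hold]  S*(4)=86.4958
k=3: j=0 S=99.0863 intr=17.5337 cont=20.2212 V=20.2212[hold]; j=1 S=130.0322 intr=0.0000 cont=5.4423 V=5.4423[hold]; j=2 S=170.6429 intr=0.0000 cont=0.4247 V=0.4247[hold]; j=3 S=223.9369 intr=0.0000 cont=0.0000 V=0.0000[hold]  S*(3)=-
k=2: j=0 S=113.5095 intr=3.1105 cont=13.0282 V=13.0282[hold]; j=1 S=148.9600 intr=0.0000 cont=3.0066 V=3.0066[hold]; j=2 S=195.4821 intr=0.0000 cont=0.2187 V=0.2187[hold]  S*(2)=-
k=1: j=0 S=130.0322 intr=0.0000 cont=8.1537 V=8.1537[hold]; j=1 S=170.6429 intr=0.0000 cont=1.6534 V=1.6534[hold]  S*(1)=-
k=0: j=0 S=148.9600 intr=0.0000 cont=4.9933 V=4.9933[hold]  S*(0)=-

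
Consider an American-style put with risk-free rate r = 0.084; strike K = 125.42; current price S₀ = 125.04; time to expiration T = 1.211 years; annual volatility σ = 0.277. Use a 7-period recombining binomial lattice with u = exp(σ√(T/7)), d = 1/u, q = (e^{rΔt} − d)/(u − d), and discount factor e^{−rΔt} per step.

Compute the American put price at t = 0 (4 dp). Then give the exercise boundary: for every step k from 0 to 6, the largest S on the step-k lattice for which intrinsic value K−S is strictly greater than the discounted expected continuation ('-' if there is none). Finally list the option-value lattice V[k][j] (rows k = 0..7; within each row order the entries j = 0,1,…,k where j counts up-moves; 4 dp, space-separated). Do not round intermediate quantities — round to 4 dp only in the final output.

price = 11.0215
boundary = - - 99.3061 88.4992 99.3061 88.4992 99.3061
tree:
11.0215
17.2588 5.8937
26.1139 10.0228 2.4606
36.9208 16.5063 4.6534 0.6191
46.5516 26.1139 8.5948 1.3497 0.0000
55.1344 36.9208 15.3581 2.9427 0.0000 0.0000
62.7832 46.5516 26.1139 6.4156 0.0000 0.0000 0.0000
69.5996 55.1344 36.9208 13.9874 0.0000 0.0000 0.0000 0.0000

Δt=0.17300, u=1.12211, d=0.89118, q=0.53461, disc=e^(-rΔt)=0.98557
k=7 terminal: V=max(K-S,0) → 69.5996 55.1344 36.9208 13.9874 0.0000 0.0000 0.0000 0.0000
k=6: j=0 S=62.6368 intr=62.7832 cont=60.9737 V=62.7832[EX]; j=1 S=78.8684 intr=46.5516 cont=44.7422 V=46.5516[EX]; j=2 S=99.3061 intr=26.1139 cont=24.3045 V=26.1139[EX]; j=3 S=125.0400 intr=0.3800 cont=6.4156 V=6.4156[hold]; j=4 S=157.4425 intr=0.0000 cont=0.0000 V=0.0000[hold]; j=5 S=198.2417 intr=0.0000 cont=0.0000 V=0.0000[hold]; j=6 S=249.6135 intr=0.0000 cont=0.0000 V=0.0000[hold]  S*(6)=99.3061
k=5: j=0 S=70.2856 intr=55.1344 cont=53.3250 V=55.1344[EX]; j=1 S=88.4992 intr=36.9208 cont=35.1114 V=36.9208[EX]; j=2 S=111.4326 intr=13.9874 cont=15.3581 V=15.3581[hold]; j=3 S=140.3090 intr=0.0000 cont=2.9427 V=2.9427[hold]; j=4 S=176.6683 intr=0.0000 cont=0.0000 V=0.0000[hold]; j=5 S=222.4496 intr=0.0000 cont=0.0000 V=0.0000[hold]  S*(5)=88.4992
k=4: j=0 S=78.8684 intr=46.5516 cont=44.7422 V=46.5516[EX]; j=1 S=99.3061 intr=26.1139 cont=25.0267 V=26.1139[EX]; j=2 S=125.0400 intr=0.3800 cont=8.5948 V=8.5948[hold]; j=3 S=157.4425 intr=0.0000 cont=1.3497 V=1.3497[hold]; j=4 S=198.2417 intr=0.0000 cont=0.0000 V=0.0000[hold]  S*(4)=99.3061
k=3: j=0 S=88.4992 intr=36.9208 cont=35.1114 V=36.9208[EX]; j=1 S=111.4326 intr=13.9874 cont=16.5063 V=16.5063[hold]; j=2 S=140.3090 intr=0.0000 cont=4.6534 V=4.6534[hold]; j=3 S=176.6683 intr=0.0000 cont=0.6191 V=0.6191[hold]  S*(3)=88.4992
k=2: j=0 S=99.3061 intr=26.1139 cont=25.6317 V=26.1139[EX]; j=1 S=125.0400 intr=0.3800 cont=10.0228 V=10.0228[hold]; j=2 S=157.4425 intr=0.0000 cont=2.4606 V=2.4606[hold]  S*(2)=99.3061
k=1: j=0 S=111.4326 intr=13.9874 cont=17.2588 V=17.2588[hold]; j=1 S=140.3090 intr=0.0000 cont=5.8937 V=5.8937[hold]  S*(1)=-
k=0: j=0 S=125.0400 intr=0.3800 cont=11.0215 V=11.0215[hold]  S*(0)=-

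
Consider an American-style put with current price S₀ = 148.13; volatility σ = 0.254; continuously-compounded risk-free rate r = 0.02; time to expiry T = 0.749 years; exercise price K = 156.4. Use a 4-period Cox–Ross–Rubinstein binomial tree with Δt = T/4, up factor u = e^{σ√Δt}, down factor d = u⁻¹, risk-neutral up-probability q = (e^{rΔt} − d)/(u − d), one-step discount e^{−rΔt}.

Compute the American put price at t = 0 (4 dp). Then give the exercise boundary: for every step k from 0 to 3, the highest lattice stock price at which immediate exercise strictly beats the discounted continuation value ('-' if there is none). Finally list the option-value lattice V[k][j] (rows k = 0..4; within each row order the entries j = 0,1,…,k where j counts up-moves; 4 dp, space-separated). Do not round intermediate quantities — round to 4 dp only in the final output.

params: Δt=0.18725 u=1.11618 d=0.89591 q=0.48958 e^(-rΔt)=0.99626
t_4 payoffs: 60.9653 37.5019 8.2700 0.0000 0.0000
t_3: node(3,0) S=106.5223 payoff=49.8777 vs cont=49.2930 → 49.8777 [stop]  node(3,1) S=132.7116 payoff=23.6884 vs cont=23.1038 → 23.6884 [stop]  node(3,2) S=165.3397 payoff=0.0000 vs cont=4.2054 → 4.2054 [wait]  node(3,3) S=205.9896 payoff=0.0000 vs cont=0.0000 → 0.0000 [wait]  ⇒ S*(3)=132.7116
t_2: node(2,0) S=118.8981 payoff=37.5019 vs cont=36.9173 → 37.5019 [stop]  node(2,1) S=148.1300 payoff=8.2700 vs cont=14.0969 → 14.0969 [wait]  node(2,2) S=184.5488 payoff=0.0000 vs cont=2.1385 → 2.1385 [wait]  ⇒ S*(2)=118.8981
t_1: node(1,0) S=132.7116 payoff=23.6884 vs cont=25.9459 → 25.9459 [wait]  node(1,1) S=165.3397 payoff=0.0000 vs cont=8.2115 → 8.2115 [wait]  ⇒ S*(1)=-
t_0: node(0,0) S=148.1300 payoff=8.2700 vs cont=17.1989 → 17.1989 [wait]  ⇒ S*(0)=-

price = 17.1989
boundary = - - 118.8981 132.7116
tree:
17.1989
25.9459 8.2115
37.5019 14.0969 2.1385
49.8777 23.6884 4.2054 0.0000
60.9653 37.5019 8.2700 0.0000 0.0000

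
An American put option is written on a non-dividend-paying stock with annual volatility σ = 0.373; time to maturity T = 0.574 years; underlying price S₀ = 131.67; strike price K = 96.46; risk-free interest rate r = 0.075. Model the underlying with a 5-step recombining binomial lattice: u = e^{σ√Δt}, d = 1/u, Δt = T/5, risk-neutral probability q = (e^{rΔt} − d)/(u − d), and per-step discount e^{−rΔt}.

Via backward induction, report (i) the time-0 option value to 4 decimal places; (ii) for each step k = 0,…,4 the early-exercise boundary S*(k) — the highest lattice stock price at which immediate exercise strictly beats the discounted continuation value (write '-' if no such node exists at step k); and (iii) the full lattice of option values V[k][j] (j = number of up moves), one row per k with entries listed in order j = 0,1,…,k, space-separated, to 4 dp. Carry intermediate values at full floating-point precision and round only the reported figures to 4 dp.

price = 1.7551
boundary = - - - - 79.4221
tree:
1.7551
3.1801 0.3750
5.6801 0.7603 0.0000
9.9601 1.5416 0.0000 0.0000
17.0379 3.1260 0.0000 0.0000 0.0000
26.4669 6.3386 0.0000 0.0000 0.0000 0.0000

Δt=0.11480, u=1.13471, d=0.88128, q=0.50257, disc=e^(-rΔt)=0.99143
k=5 terminal: V=max(K-S,0) → 26.4669 6.3386 0.0000 0.0000 0.0000 0.0000
k=4: j=0 S=79.4221 intr=17.0379 cont=16.2109 V=17.0379[EX]; j=1 S=102.2620 intr=0.0000 cont=3.1260 V=3.1260[hold]; j=2 S=131.6700 intr=0.0000 cont=0.0000 V=0.0000[hold]; j=3 S=169.5350 intr=0.0000 cont=0.0000 V=0.0000[hold]; j=4 S=218.2891 intr=0.0000 cont=0.0000 V=0.0000[hold]  S*(4)=79.4221
k=3: j=0 S=90.1214 intr=6.3386 cont=9.9601 V=9.9601[hold]; j=1 S=116.0381 intr=0.0000 cont=1.5416 V=1.5416[hold]; j=2 S=149.4078 intr=0.0000 cont=0.0000 V=0.0000[hold]; j=3 S=192.3737 intr=0.0000 cont=0.0000 V=0.0000[hold]  S*(3)=-
k=2: j=0 S=102.2620 intr=0.0000 cont=5.6801 V=5.6801[hold]; j=1 S=131.6700 intr=0.0000 cont=0.7603 V=0.7603[hold]; j=2 S=169.5350 intr=0.0000 cont=0.0000 V=0.0000[hold]  S*(2)=-
k=1: j=0 S=116.0381 intr=0.0000 cont=3.1801 V=3.1801[hold]; j=1 S=149.4078 intr=0.0000 cont=0.3750 V=0.3750[hold]  S*(1)=-
k=0: j=0 S=131.6700 intr=0.0000 cont=1.7551 V=1.7551[hold]  S*(0)=-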